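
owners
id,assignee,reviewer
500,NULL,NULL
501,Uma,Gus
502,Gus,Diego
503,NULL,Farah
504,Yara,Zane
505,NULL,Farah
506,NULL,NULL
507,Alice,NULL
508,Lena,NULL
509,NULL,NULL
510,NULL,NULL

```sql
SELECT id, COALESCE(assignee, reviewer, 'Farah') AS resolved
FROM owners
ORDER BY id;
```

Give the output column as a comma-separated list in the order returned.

id=500: assignee=NULL, reviewer=NULL, → literal Farah → Farah
id=501: assignee=Uma → Uma
id=502: assignee=Gus → Gus
id=503: assignee=NULL, reviewer=Farah → Farah
id=504: assignee=Yara → Yara
id=505: assignee=NULL, reviewer=Farah → Farah
id=506: assignee=NULL, reviewer=NULL, → literal Farah → Farah
id=507: assignee=Alice → Alice
id=508: assignee=Lena → Lena
id=509: assignee=NULL, reviewer=NULL, → literal Farah → Farah
id=510: assignee=NULL, reviewer=NULL, → literal Farah → Farah

Farah, Uma, Gus, Farah, Yara, Farah, Farah, Alice, Lena, Farah, Farah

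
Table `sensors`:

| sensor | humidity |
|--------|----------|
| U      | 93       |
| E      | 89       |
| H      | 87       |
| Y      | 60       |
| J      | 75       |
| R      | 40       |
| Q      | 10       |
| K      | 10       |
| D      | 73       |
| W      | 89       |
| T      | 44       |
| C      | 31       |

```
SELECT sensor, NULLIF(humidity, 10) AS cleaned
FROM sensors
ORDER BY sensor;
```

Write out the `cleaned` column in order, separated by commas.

31, 73, 89, 87, 75, NULL, NULL, 40, 44, 93, 89, 60

sensor=C: humidity=31 vs 10: differ → 31
sensor=D: humidity=73 vs 10: differ → 73
sensor=E: humidity=89 vs 10: differ → 89
sensor=H: humidity=87 vs 10: differ → 87
sensor=J: humidity=75 vs 10: differ → 75
sensor=K: humidity=10 vs 10: equal → NULL
sensor=Q: humidity=10 vs 10: equal → NULL
sensor=R: humidity=40 vs 10: differ → 40
sensor=T: humidity=44 vs 10: differ → 44
sensor=U: humidity=93 vs 10: differ → 93
sensor=W: humidity=89 vs 10: differ → 89
sensor=Y: humidity=60 vs 10: differ → 60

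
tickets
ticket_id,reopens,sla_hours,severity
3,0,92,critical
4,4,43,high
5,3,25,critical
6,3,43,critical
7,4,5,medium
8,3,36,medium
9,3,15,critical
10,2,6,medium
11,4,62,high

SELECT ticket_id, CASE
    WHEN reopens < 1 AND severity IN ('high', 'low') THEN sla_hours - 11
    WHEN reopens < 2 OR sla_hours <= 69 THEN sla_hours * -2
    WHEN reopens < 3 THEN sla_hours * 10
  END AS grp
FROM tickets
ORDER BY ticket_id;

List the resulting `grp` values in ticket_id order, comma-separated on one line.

-184, -86, -50, -86, -10, -72, -30, -12, -124

ticket_id=3: reopens < 2 OR sla_hours <= 69 → -184
ticket_id=4: reopens < 2 OR sla_hours <= 69 → -86
ticket_id=5: reopens < 2 OR sla_hours <= 69 → -50
ticket_id=6: reopens < 2 OR sla_hours <= 69 → -86
ticket_id=7: reopens < 2 OR sla_hours <= 69 → -10
ticket_id=8: reopens < 2 OR sla_hours <= 69 → -72
ticket_id=9: reopens < 2 OR sla_hours <= 69 → -30
ticket_id=10: reopens < 2 OR sla_hours <= 69 → -12
ticket_id=11: reopens < 2 OR sla_hours <= 69 → -124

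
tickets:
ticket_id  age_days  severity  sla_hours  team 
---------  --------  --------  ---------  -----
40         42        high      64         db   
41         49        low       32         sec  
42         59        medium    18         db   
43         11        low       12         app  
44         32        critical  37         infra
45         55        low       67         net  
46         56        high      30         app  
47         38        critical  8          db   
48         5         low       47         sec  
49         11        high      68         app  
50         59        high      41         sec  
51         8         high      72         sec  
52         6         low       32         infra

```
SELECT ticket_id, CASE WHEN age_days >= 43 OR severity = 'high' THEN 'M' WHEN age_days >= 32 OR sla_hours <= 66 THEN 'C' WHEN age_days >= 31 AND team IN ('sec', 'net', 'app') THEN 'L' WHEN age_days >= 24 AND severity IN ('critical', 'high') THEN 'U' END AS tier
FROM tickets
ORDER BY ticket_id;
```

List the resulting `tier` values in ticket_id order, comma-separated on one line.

M, M, M, C, C, M, M, C, C, M, M, M, C

ticket_id=40: age_days >= 43 OR severity = 'high' → M
ticket_id=41: age_days >= 43 OR severity = 'high' → M
ticket_id=42: age_days >= 43 OR severity = 'high' → M
ticket_id=43: age_days >= 32 OR sla_hours <= 66 → C
ticket_id=44: age_days >= 32 OR sla_hours <= 66 → C
ticket_id=45: age_days >= 43 OR severity = 'high' → M
ticket_id=46: age_days >= 43 OR severity = 'high' → M
ticket_id=47: age_days >= 32 OR sla_hours <= 66 → C
ticket_id=48: age_days >= 32 OR sla_hours <= 66 → C
ticket_id=49: age_days >= 43 OR severity = 'high' → M
ticket_id=50: age_days >= 43 OR severity = 'high' → M
ticket_id=51: age_days >= 43 OR severity = 'high' → M
ticket_id=52: age_days >= 32 OR sla_hours <= 66 → C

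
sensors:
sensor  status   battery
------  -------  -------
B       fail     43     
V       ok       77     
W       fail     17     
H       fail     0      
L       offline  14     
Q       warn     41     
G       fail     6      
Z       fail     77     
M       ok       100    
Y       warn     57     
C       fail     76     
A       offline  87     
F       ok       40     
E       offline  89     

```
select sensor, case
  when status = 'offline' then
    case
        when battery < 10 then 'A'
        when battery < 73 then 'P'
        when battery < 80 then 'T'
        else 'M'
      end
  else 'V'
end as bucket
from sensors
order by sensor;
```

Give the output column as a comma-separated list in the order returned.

M, V, V, M, V, V, V, P, V, V, V, V, V, V

sensor=A: status='offline' → inner[ELSE] → M
sensor=B: status='fail' → outer ELSE → V
sensor=C: status='fail' → outer ELSE → V
sensor=E: status='offline' → inner[ELSE] → M
sensor=F: status='ok' → outer ELSE → V
sensor=G: status='fail' → outer ELSE → V
sensor=H: status='fail' → outer ELSE → V
sensor=L: status='offline' → inner[battery < 73] → P
sensor=M: status='ok' → outer ELSE → V
sensor=Q: status='warn' → outer ELSE → V
sensor=V: status='ok' → outer ELSE → V
sensor=W: status='fail' → outer ELSE → V
sensor=Y: status='warn' → outer ELSE → V
sensor=Z: status='fail' → outer ELSE → V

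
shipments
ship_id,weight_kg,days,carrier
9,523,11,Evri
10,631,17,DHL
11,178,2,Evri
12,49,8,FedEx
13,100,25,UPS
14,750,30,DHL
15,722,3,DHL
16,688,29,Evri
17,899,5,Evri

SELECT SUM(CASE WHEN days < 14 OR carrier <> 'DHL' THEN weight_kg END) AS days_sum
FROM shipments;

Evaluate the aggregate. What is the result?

ship_id=9: ✓ → 523
ship_id=10: ✗
ship_id=11: ✓ → 178
ship_id=12: ✓ → 49
ship_id=13: ✓ → 100
ship_id=14: ✗
ship_id=15: ✓ → 722
ship_id=16: ✓ → 688
ship_id=17: ✓ → 899
days_sum = 523 + 178 + 49 + 100 + 722 + 688 + 899 = 3159

3159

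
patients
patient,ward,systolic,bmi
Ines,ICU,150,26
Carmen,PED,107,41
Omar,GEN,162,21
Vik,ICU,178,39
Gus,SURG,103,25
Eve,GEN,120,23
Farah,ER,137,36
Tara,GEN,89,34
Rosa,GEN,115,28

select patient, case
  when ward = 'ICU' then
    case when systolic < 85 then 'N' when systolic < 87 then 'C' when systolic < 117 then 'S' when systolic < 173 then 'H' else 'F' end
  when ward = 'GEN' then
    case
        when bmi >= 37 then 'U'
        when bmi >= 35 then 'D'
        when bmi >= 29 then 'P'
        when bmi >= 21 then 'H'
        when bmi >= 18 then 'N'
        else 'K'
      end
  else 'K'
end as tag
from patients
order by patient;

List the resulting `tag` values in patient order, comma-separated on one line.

patient=Carmen: ward='PED' → outer ELSE → K
patient=Eve: ward='GEN' → inner[bmi >= 21] → H
patient=Farah: ward='ER' → outer ELSE → K
patient=Gus: ward='SURG' → outer ELSE → K
patient=Ines: ward='ICU' → inner[systolic < 173] → H
patient=Omar: ward='GEN' → inner[bmi >= 21] → H
patient=Rosa: ward='GEN' → inner[bmi >= 21] → H
patient=Tara: ward='GEN' → inner[bmi >= 29] → P
patient=Vik: ward='ICU' → inner[ELSE] → F

K, H, K, K, H, H, H, P, F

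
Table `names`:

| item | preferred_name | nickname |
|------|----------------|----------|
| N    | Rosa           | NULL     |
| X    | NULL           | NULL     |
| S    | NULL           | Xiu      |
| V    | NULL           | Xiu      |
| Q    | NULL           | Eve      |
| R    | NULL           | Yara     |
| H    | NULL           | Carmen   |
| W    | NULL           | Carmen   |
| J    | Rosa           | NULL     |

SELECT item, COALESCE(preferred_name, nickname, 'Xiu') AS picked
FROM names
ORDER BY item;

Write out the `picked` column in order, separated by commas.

Carmen, Rosa, Rosa, Eve, Yara, Xiu, Xiu, Carmen, Xiu

item=H: preferred_name=NULL, nickname=Carmen → Carmen
item=J: preferred_name=Rosa → Rosa
item=N: preferred_name=Rosa → Rosa
item=Q: preferred_name=NULL, nickname=Eve → Eve
item=R: preferred_name=NULL, nickname=Yara → Yara
item=S: preferred_name=NULL, nickname=Xiu → Xiu
item=V: preferred_name=NULL, nickname=Xiu → Xiu
item=W: preferred_name=NULL, nickname=Carmen → Carmen
item=X: preferred_name=NULL, nickname=NULL, → literal Xiu → Xiu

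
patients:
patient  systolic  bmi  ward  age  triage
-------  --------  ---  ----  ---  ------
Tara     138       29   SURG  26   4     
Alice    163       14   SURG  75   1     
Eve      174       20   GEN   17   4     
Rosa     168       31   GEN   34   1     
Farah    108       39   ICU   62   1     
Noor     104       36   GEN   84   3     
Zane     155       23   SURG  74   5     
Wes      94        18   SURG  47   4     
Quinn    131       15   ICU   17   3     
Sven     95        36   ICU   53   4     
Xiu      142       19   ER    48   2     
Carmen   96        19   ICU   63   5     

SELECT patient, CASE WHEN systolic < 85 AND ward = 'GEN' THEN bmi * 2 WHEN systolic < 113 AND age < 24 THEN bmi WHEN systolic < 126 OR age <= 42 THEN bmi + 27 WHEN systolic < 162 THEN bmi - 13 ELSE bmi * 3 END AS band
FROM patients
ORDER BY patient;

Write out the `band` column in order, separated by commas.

42, 46, 47, 66, 63, 42, 58, 63, 56, 45, 6, 10

patient=Alice: ELSE → 42
patient=Carmen: systolic < 126 OR age <= 42 → 46
patient=Eve: systolic < 126 OR age <= 42 → 47
patient=Farah: systolic < 126 OR age <= 42 → 66
patient=Noor: systolic < 126 OR age <= 42 → 63
patient=Quinn: systolic < 126 OR age <= 42 → 42
patient=Rosa: systolic < 126 OR age <= 42 → 58
patient=Sven: systolic < 126 OR age <= 42 → 63
patient=Tara: systolic < 126 OR age <= 42 → 56
patient=Wes: systolic < 126 OR age <= 42 → 45
patient=Xiu: systolic < 162 → 6
patient=Zane: systolic < 162 → 10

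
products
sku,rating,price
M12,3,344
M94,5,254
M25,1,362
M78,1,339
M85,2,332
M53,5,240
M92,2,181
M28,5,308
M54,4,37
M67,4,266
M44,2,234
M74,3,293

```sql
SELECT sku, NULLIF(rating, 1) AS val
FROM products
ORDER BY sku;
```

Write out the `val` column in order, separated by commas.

sku=M12: rating=3 vs 1: differ → 3
sku=M25: rating=1 vs 1: equal → NULL
sku=M28: rating=5 vs 1: differ → 5
sku=M44: rating=2 vs 1: differ → 2
sku=M53: rating=5 vs 1: differ → 5
sku=M54: rating=4 vs 1: differ → 4
sku=M67: rating=4 vs 1: differ → 4
sku=M74: rating=3 vs 1: differ → 3
sku=M78: rating=1 vs 1: equal → NULL
sku=M85: rating=2 vs 1: differ → 2
sku=M92: rating=2 vs 1: differ → 2
sku=M94: rating=5 vs 1: differ → 5

3, NULL, 5, 2, 5, 4, 4, 3, NULL, 2, 2, 5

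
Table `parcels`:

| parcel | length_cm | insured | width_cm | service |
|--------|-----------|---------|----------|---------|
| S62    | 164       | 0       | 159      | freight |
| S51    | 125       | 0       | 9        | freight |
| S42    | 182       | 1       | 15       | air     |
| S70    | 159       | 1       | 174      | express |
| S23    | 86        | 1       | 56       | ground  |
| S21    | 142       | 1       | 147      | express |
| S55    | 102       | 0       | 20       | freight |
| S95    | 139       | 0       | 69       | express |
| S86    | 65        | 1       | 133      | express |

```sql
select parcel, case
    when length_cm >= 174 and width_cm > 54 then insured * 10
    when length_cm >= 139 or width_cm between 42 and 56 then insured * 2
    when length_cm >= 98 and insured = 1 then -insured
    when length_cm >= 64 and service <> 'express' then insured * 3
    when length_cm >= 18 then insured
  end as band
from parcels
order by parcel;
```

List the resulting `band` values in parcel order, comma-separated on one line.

2, 2, 2, 0, 0, 0, 2, 1, 0

parcel=S21: length_cm >= 139 or width_cm between 42 and 56 → 2
parcel=S23: length_cm >= 139 or width_cm between 42 and 56 → 2
parcel=S42: length_cm >= 139 or width_cm between 42 and 56 → 2
parcel=S51: length_cm >= 64 and service <> 'express' → 0
parcel=S55: length_cm >= 64 and service <> 'express' → 0
parcel=S62: length_cm >= 139 or width_cm between 42 and 56 → 0
parcel=S70: length_cm >= 139 or width_cm between 42 and 56 → 2
parcel=S86: length_cm >= 18 → 1
parcel=S95: length_cm >= 139 or width_cm between 42 and 56 → 0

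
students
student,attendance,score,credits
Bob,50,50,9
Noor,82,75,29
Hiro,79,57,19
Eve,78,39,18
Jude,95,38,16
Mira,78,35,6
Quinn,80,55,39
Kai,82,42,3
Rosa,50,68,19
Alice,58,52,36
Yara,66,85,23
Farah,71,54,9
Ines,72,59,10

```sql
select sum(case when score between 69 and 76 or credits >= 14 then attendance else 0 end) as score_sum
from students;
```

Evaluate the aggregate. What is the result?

588

student=Bob: ✗
student=Noor: ✓ → 82
student=Hiro: ✓ → 79
student=Eve: ✓ → 78
student=Jude: ✓ → 95
student=Mira: ✗
student=Quinn: ✓ → 80
student=Kai: ✗
student=Rosa: ✓ → 50
student=Alice: ✓ → 58
student=Yara: ✓ → 66
student=Farah: ✗
student=Ines: ✗
score_sum = 82 + 79 + 78 + 95 + 80 + 50 + 58 + 66 = 588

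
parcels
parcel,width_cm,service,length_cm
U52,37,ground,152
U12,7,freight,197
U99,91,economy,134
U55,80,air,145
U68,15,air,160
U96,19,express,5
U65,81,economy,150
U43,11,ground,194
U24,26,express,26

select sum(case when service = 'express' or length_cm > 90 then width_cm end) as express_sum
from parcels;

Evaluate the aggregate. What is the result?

parcel=U52: ✓ → 37
parcel=U12: ✓ → 7
parcel=U99: ✓ → 91
parcel=U55: ✓ → 80
parcel=U68: ✓ → 15
parcel=U96: ✓ → 19
parcel=U65: ✓ → 81
parcel=U43: ✓ → 11
parcel=U24: ✓ → 26
express_sum = 37 + 7 + 91 + 80 + 15 + 19 + 81 + 11 + 26 = 367

367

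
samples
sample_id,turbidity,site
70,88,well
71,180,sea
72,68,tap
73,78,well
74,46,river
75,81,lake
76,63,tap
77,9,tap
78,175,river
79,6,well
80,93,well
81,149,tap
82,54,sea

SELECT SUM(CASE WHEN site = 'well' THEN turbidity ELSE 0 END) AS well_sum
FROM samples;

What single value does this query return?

265

sample_id=70: ✓ → 88
sample_id=71: ✗
sample_id=72: ✗
sample_id=73: ✓ → 78
sample_id=74: ✗
sample_id=75: ✗
sample_id=76: ✗
sample_id=77: ✗
sample_id=78: ✗
sample_id=79: ✓ → 6
sample_id=80: ✓ → 93
sample_id=81: ✗
sample_id=82: ✗
well_sum = 88 + 78 + 6 + 93 = 265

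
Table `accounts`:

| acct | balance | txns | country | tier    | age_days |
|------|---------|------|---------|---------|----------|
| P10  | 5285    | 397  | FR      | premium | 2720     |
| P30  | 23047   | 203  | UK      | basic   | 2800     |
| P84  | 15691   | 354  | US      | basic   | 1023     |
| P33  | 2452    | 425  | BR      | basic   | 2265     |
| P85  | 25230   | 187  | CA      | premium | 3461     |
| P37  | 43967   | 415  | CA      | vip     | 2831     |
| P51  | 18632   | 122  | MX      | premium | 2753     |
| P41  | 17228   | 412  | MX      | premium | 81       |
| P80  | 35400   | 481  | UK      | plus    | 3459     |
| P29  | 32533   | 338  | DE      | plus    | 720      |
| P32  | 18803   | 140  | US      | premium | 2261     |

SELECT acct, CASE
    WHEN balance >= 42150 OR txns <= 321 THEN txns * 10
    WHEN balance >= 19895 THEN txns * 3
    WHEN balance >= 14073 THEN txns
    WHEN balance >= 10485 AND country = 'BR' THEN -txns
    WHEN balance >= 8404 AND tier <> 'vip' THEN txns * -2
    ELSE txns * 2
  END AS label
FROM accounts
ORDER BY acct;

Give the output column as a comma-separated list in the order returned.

acct=P10: ELSE → 794
acct=P29: balance >= 19895 → 1014
acct=P30: balance >= 42150 OR txns <= 321 → 2030
acct=P32: balance >= 42150 OR txns <= 321 → 1400
acct=P33: ELSE → 850
acct=P37: balance >= 42150 OR txns <= 321 → 4150
acct=P41: balance >= 14073 → 412
acct=P51: balance >= 42150 OR txns <= 321 → 1220
acct=P80: balance >= 19895 → 1443
acct=P84: balance >= 14073 → 354
acct=P85: balance >= 42150 OR txns <= 321 → 1870

794, 1014, 2030, 1400, 850, 4150, 412, 1220, 1443, 354, 1870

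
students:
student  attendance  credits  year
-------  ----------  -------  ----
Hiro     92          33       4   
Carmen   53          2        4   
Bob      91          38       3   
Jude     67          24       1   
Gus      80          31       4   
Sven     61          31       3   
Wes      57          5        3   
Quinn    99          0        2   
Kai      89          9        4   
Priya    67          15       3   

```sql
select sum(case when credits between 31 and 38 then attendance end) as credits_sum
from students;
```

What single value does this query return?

student=Hiro: ✓ → 92
student=Carmen: ✗
student=Bob: ✓ → 91
student=Jude: ✗
student=Gus: ✓ → 80
student=Sven: ✓ → 61
student=Wes: ✗
student=Quinn: ✗
student=Kai: ✗
student=Priya: ✗
credits_sum = 92 + 91 + 80 + 61 = 324

324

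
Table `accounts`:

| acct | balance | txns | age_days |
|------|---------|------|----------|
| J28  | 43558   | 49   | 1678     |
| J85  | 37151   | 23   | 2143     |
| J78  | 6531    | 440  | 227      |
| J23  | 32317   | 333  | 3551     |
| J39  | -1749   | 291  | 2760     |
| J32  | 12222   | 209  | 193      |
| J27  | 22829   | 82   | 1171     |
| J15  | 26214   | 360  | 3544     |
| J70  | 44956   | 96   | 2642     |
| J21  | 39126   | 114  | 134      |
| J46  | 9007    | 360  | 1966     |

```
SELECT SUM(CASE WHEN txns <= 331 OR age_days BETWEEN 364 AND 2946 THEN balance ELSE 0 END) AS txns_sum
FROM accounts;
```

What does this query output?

207100

acct=J28: ✓ → 43558
acct=J85: ✓ → 37151
acct=J78: ✗
acct=J23: ✗
acct=J39: ✓ → -1749
acct=J32: ✓ → 12222
acct=J27: ✓ → 22829
acct=J15: ✗
acct=J70: ✓ → 44956
acct=J21: ✓ → 39126
acct=J46: ✓ → 9007
txns_sum = 43558 + 37151 + -1749 + 12222 + 22829 + 44956 + 39126 + 9007 = 207100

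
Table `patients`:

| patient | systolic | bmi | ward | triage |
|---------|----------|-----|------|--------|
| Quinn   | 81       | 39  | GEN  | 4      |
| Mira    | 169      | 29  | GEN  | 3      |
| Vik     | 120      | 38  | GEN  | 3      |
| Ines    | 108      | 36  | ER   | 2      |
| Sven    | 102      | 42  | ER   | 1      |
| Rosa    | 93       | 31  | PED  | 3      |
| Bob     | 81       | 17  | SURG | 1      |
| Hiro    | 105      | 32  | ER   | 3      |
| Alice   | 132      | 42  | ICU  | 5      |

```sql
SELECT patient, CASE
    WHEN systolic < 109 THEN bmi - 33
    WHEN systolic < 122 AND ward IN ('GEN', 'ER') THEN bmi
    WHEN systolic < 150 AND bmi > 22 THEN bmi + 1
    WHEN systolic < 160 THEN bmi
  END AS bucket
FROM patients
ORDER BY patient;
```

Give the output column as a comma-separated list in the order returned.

patient=Alice: systolic < 150 AND bmi > 22 → 43
patient=Bob: systolic < 109 → -16
patient=Hiro: systolic < 109 → -1
patient=Ines: systolic < 109 → 3
patient=Mira: (no match → NULL) → NULL
patient=Quinn: systolic < 109 → 6
patient=Rosa: systolic < 109 → -2
patient=Sven: systolic < 109 → 9
patient=Vik: systolic < 122 AND ward IN ('GEN', 'ER') → 38

43, -16, -1, 3, NULL, 6, -2, 9, 38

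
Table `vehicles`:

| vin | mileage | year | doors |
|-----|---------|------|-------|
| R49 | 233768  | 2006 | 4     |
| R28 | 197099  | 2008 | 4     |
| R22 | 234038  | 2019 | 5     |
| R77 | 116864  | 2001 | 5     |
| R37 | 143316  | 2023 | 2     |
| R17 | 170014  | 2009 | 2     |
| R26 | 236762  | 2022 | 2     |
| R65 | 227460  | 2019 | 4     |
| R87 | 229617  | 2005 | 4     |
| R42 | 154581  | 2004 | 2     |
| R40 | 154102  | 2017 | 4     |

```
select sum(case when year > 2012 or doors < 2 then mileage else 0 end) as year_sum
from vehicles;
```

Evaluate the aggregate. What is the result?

995678

vin=R49: ✗
vin=R28: ✗
vin=R22: ✓ → 234038
vin=R77: ✗
vin=R37: ✓ → 143316
vin=R17: ✗
vin=R26: ✓ → 236762
vin=R65: ✓ → 227460
vin=R87: ✗
vin=R42: ✗
vin=R40: ✓ → 154102
year_sum = 234038 + 143316 + 236762 + 227460 + 154102 = 995678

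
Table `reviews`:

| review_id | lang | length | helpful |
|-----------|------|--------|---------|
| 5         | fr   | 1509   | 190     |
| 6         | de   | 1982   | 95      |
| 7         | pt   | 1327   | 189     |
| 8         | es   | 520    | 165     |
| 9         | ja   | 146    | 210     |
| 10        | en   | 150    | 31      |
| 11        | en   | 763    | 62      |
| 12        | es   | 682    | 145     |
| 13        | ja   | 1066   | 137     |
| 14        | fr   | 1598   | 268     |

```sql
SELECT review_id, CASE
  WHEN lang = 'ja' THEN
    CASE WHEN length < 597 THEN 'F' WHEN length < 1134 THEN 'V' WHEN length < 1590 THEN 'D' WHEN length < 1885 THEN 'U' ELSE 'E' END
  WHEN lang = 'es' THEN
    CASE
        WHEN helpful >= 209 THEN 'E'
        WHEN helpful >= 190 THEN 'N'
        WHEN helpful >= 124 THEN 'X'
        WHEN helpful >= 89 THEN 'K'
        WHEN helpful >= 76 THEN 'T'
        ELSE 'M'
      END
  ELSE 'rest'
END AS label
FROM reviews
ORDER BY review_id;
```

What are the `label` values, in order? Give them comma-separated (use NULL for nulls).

rest, rest, rest, X, F, rest, rest, X, V, rest

review_id=5: lang='fr' → outer ELSE → rest
review_id=6: lang='de' → outer ELSE → rest
review_id=7: lang='pt' → outer ELSE → rest
review_id=8: lang='es' → inner[helpful >= 124] → X
review_id=9: lang='ja' → inner[length < 597] → F
review_id=10: lang='en' → outer ELSE → rest
review_id=11: lang='en' → outer ELSE → rest
review_id=12: lang='es' → inner[helpful >= 124] → X
review_id=13: lang='ja' → inner[length < 1134] → V
review_id=14: lang='fr' → outer ELSE → rest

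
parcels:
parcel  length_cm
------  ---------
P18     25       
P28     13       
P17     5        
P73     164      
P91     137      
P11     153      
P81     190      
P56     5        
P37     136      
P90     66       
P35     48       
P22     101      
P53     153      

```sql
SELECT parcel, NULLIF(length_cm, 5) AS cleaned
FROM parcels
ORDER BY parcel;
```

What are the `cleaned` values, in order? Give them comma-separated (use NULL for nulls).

153, NULL, 25, 101, 13, 48, 136, 153, NULL, 164, 190, 66, 137

parcel=P11: length_cm=153 vs 5: differ → 153
parcel=P17: length_cm=5 vs 5: equal → NULL
parcel=P18: length_cm=25 vs 5: differ → 25
parcel=P22: length_cm=101 vs 5: differ → 101
parcel=P28: length_cm=13 vs 5: differ → 13
parcel=P35: length_cm=48 vs 5: differ → 48
parcel=P37: length_cm=136 vs 5: differ → 136
parcel=P53: length_cm=153 vs 5: differ → 153
parcel=P56: length_cm=5 vs 5: equal → NULL
parcel=P73: length_cm=164 vs 5: differ → 164
parcel=P81: length_cm=190 vs 5: differ → 190
parcel=P90: length_cm=66 vs 5: differ → 66
parcel=P91: length_cm=137 vs 5: differ → 137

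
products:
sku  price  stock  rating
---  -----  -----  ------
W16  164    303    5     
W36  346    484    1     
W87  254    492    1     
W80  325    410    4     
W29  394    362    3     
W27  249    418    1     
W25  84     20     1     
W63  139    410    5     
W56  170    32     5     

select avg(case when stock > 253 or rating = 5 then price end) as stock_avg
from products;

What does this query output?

255.125

sku=W16: ✓ → 164
sku=W36: ✓ → 346
sku=W87: ✓ → 254
sku=W80: ✓ → 325
sku=W29: ✓ → 394
sku=W27: ✓ → 249
sku=W25: ✗
sku=W63: ✓ → 139
sku=W56: ✓ → 170
stock_avg = (164 + 346 + 254 + 325 + 394 + 249 + 139 + 170) / 8 = 255.125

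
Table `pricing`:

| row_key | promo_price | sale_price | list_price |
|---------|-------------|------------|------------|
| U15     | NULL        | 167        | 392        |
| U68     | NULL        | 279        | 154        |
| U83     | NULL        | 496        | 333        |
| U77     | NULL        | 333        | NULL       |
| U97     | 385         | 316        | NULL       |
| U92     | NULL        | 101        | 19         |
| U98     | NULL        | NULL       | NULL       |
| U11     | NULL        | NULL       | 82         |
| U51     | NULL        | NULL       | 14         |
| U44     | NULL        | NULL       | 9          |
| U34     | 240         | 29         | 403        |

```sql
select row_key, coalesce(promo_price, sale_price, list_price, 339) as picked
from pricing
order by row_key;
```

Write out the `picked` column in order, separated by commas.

82, 167, 240, 9, 14, 279, 333, 496, 101, 385, 339

row_key=U11: promo_price=NULL, sale_price=NULL, list_price=82 → 82
row_key=U15: promo_price=NULL, sale_price=167 → 167
row_key=U34: promo_price=240 → 240
row_key=U44: promo_price=NULL, sale_price=NULL, list_price=9 → 9
row_key=U51: promo_price=NULL, sale_price=NULL, list_price=14 → 14
row_key=U68: promo_price=NULL, sale_price=279 → 279
row_key=U77: promo_price=NULL, sale_price=333 → 333
row_key=U83: promo_price=NULL, sale_price=496 → 496
row_key=U92: promo_price=NULL, sale_price=101 → 101
row_key=U97: promo_price=385 → 385
row_key=U98: promo_price=NULL, sale_price=NULL, list_price=NULL, → literal 339 → 339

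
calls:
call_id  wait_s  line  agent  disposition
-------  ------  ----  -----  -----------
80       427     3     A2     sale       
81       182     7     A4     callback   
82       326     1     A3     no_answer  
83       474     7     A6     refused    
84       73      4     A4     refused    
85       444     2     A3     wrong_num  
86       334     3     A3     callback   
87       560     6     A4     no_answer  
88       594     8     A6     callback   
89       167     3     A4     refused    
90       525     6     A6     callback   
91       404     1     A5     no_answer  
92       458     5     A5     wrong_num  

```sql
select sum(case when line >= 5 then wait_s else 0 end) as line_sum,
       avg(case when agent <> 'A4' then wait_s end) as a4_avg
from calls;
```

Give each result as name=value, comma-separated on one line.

[line_sum: line >= 5]
call_id=80: ✗
call_id=81: ✓ → 182
call_id=82: ✗
call_id=83: ✓ → 474
call_id=84: ✗
call_id=85: ✗
call_id=86: ✗
call_id=87: ✓ → 560
call_id=88: ✓ → 594
call_id=89: ✗
call_id=90: ✓ → 525
call_id=91: ✗
call_id=92: ✓ → 458
line_sum = 182 + 474 + 560 + 594 + 525 + 458 = 2793
—
[a4_avg: agent <> 'A4']
call_id=80: ✓ → 427
call_id=81: ✗
call_id=82: ✓ → 326
call_id=83: ✓ → 474
call_id=84: ✗
call_id=85: ✓ → 444
call_id=86: ✓ → 334
call_id=87: ✗
call_id=88: ✓ → 594
call_id=89: ✗
call_id=90: ✓ → 525
call_id=91: ✓ → 404
call_id=92: ✓ → 458
a4_avg = (427 + 326 + 474 + 444 + 334 + 594 + 525 + 404 + 458) / 9 = 442.8888888889

line_sum=2793, a4_avg=442.8888888889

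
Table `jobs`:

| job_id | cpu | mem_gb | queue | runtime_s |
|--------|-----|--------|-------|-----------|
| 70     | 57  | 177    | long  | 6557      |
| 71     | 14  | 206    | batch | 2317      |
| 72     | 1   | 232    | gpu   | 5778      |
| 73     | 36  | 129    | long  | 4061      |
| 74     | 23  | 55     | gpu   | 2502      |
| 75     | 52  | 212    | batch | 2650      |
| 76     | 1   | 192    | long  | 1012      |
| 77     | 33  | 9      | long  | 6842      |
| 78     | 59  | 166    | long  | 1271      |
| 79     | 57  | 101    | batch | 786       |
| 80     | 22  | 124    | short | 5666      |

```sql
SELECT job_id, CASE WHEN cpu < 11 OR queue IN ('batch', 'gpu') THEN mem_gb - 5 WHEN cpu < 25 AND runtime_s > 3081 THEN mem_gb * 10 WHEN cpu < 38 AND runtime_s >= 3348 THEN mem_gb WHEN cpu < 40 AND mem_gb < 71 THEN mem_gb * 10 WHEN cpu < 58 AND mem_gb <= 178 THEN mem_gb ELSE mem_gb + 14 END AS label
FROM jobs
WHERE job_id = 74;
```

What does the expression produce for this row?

50

job_id = 74: cpu=23, mem_gb=55, queue=gpu, runtime_s=2502.
cpu < 11 OR queue IN ('batch', 'gpu') → true → 50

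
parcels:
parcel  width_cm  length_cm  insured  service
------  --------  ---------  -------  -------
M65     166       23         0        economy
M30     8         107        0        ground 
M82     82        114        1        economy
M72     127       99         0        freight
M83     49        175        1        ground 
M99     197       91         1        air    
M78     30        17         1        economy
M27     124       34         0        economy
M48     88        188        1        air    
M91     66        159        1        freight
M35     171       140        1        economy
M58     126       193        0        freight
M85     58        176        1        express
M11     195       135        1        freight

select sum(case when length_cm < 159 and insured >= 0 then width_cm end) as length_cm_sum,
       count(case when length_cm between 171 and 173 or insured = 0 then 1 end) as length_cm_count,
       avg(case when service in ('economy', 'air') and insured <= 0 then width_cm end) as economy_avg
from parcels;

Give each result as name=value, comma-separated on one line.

[length_cm_sum: length_cm < 159 and insured >= 0]
parcel=M65: ✓ → 166
parcel=M30: ✓ → 8
parcel=M82: ✓ → 82
parcel=M72: ✓ → 127
parcel=M83: ✗
parcel=M99: ✓ → 197
parcel=M78: ✓ → 30
parcel=M27: ✓ → 124
parcel=M48: ✗
parcel=M91: ✗
parcel=M35: ✓ → 171
parcel=M58: ✗
parcel=M85: ✗
parcel=M11: ✓ → 195
length_cm_sum = 166 + 8 + 82 + 127 + 197 + 30 + 124 + 171 + 195 = 1100
—
[length_cm_count: length_cm between 171 and 173 or insured = 0]
parcel=M65: ✓ → 1
parcel=M30: ✓ → 1
parcel=M82: ✗
parcel=M72: ✓ → 1
parcel=M83: ✗
parcel=M99: ✗
parcel=M78: ✗
parcel=M27: ✓ → 1
parcel=M48: ✗
parcel=M91: ✗
parcel=M35: ✗
parcel=M58: ✓ → 1
parcel=M85: ✗
parcel=M11: ✗
length_cm_count = COUNT(1, 1, 1, 1, 1) = 5
—
[economy_avg: service in ('economy', 'air') and insured <= 0]
parcel=M65: ✓ → 166
parcel=M30: ✗
parcel=M82: ✗
parcel=M72: ✗
parcel=M83: ✗
parcel=M99: ✗
parcel=M78: ✗
parcel=M27: ✓ → 124
parcel=M48: ✗
parcel=M91: ✗
parcel=M35: ✗
parcel=M58: ✗
parcel=M85: ✗
parcel=M11: ✗
economy_avg = (166 + 124) / 2 = 145

length_cm_sum=1100, length_cm_count=5, economy_avg=145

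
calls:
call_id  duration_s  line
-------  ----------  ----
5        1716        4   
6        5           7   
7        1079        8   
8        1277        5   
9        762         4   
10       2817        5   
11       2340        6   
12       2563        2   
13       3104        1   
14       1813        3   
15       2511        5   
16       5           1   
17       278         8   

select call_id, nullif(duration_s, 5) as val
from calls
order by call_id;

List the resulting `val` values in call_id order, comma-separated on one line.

call_id=5: duration_s=1716 vs 5: differ → 1716
call_id=6: duration_s=5 vs 5: equal → NULL
call_id=7: duration_s=1079 vs 5: differ → 1079
call_id=8: duration_s=1277 vs 5: differ → 1277
call_id=9: duration_s=762 vs 5: differ → 762
call_id=10: duration_s=2817 vs 5: differ → 2817
call_id=11: duration_s=2340 vs 5: differ → 2340
call_id=12: duration_s=2563 vs 5: differ → 2563
call_id=13: duration_s=3104 vs 5: differ → 3104
call_id=14: duration_s=1813 vs 5: differ → 1813
call_id=15: duration_s=2511 vs 5: differ → 2511
call_id=16: duration_s=5 vs 5: equal → NULL
call_id=17: duration_s=278 vs 5: differ → 278

1716, NULL, 1079, 1277, 762, 2817, 2340, 2563, 3104, 1813, 2511, NULL, 278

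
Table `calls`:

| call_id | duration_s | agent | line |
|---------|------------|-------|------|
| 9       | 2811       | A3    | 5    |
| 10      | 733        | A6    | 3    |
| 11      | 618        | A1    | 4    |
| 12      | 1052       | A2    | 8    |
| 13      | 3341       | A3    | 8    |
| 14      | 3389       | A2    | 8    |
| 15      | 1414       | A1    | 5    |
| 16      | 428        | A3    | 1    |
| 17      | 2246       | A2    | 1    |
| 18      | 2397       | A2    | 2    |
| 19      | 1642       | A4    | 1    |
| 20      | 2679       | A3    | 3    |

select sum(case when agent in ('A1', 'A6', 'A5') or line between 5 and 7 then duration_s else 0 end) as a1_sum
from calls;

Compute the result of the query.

call_id=9: ✓ → 2811
call_id=10: ✓ → 733
call_id=11: ✓ → 618
call_id=12: ✗
call_id=13: ✗
call_id=14: ✗
call_id=15: ✓ → 1414
call_id=16: ✗
call_id=17: ✗
call_id=18: ✗
call_id=19: ✗
call_id=20: ✗
a1_sum = 2811 + 733 + 618 + 1414 = 5576

5576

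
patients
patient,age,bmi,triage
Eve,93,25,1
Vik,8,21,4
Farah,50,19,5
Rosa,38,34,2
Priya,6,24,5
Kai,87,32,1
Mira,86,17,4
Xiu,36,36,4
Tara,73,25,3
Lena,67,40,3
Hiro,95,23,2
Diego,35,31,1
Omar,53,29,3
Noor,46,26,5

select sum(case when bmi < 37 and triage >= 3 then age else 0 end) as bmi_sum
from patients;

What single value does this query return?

patient=Eve: ✗
patient=Vik: ✓ → 8
patient=Farah: ✓ → 50
patient=Rosa: ✗
patient=Priya: ✓ → 6
patient=Kai: ✗
patient=Mira: ✓ → 86
patient=Xiu: ✓ → 36
patient=Tara: ✓ → 73
patient=Lena: ✗
patient=Hiro: ✗
patient=Diego: ✗
patient=Omar: ✓ → 53
patient=Noor: ✓ → 46
bmi_sum = 8 + 50 + 6 + 86 + 36 + 73 + 53 + 46 = 358

358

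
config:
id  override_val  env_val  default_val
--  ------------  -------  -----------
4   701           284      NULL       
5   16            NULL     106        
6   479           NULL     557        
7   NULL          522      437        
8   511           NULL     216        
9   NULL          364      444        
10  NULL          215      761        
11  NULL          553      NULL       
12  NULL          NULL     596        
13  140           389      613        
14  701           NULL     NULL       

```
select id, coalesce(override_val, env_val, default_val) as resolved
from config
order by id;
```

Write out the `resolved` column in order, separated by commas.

701, 16, 479, 522, 511, 364, 215, 553, 596, 140, 701

id=4: override_val=701 → 701
id=5: override_val=16 → 16
id=6: override_val=479 → 479
id=7: override_val=NULL, env_val=522 → 522
id=8: override_val=511 → 511
id=9: override_val=NULL, env_val=364 → 364
id=10: override_val=NULL, env_val=215 → 215
id=11: override_val=NULL, env_val=553 → 553
id=12: override_val=NULL, env_val=NULL, default_val=596 → 596
id=13: override_val=140 → 140
id=14: override_val=701 → 701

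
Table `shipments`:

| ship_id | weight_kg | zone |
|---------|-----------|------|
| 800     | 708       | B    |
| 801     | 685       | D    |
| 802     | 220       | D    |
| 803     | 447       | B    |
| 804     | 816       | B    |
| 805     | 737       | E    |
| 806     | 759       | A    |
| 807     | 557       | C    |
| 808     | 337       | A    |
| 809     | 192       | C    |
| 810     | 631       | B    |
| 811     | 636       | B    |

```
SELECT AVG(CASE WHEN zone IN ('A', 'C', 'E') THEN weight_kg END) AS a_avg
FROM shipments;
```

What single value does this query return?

ship_id=800: ✗
ship_id=801: ✗
ship_id=802: ✗
ship_id=803: ✗
ship_id=804: ✗
ship_id=805: ✓ → 737
ship_id=806: ✓ → 759
ship_id=807: ✓ → 557
ship_id=808: ✓ → 337
ship_id=809: ✓ → 192
ship_id=810: ✗
ship_id=811: ✗
a_avg = (737 + 759 + 557 + 337 + 192) / 5 = 516.4

516.4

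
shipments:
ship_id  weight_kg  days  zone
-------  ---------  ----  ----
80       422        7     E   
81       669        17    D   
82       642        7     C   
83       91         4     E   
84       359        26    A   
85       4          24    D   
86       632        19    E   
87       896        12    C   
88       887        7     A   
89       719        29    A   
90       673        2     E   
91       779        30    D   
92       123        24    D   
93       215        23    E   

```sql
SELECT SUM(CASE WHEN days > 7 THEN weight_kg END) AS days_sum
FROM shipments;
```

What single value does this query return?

4396

ship_id=80: ✗
ship_id=81: ✓ → 669
ship_id=82: ✗
ship_id=83: ✗
ship_id=84: ✓ → 359
ship_id=85: ✓ → 4
ship_id=86: ✓ → 632
ship_id=87: ✓ → 896
ship_id=88: ✗
ship_id=89: ✓ → 719
ship_id=90: ✗
ship_id=91: ✓ → 779
ship_id=92: ✓ → 123
ship_id=93: ✓ → 215
days_sum = 669 + 359 + 4 + 632 + 896 + 719 + 779 + 123 + 215 = 4396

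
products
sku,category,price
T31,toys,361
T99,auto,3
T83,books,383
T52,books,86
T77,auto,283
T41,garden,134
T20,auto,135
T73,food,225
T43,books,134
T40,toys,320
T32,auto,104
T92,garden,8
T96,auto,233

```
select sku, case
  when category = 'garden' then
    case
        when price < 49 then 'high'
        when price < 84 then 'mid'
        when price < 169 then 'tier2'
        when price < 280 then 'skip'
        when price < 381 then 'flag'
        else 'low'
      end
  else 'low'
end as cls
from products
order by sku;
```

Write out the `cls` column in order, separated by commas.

sku=T20: category='auto' → outer ELSE → low
sku=T31: category='toys' → outer ELSE → low
sku=T32: category='auto' → outer ELSE → low
sku=T40: category='toys' → outer ELSE → low
sku=T41: category='garden' → inner[price < 169] → tier2
sku=T43: category='books' → outer ELSE → low
sku=T52: category='books' → outer ELSE → low
sku=T73: category='food' → outer ELSE → low
sku=T77: category='auto' → outer ELSE → low
sku=T83: category='books' → outer ELSE → low
sku=T92: category='garden' → inner[price < 49] → high
sku=T96: category='auto' → outer ELSE → low
sku=T99: category='auto' → outer ELSE → low

low, low, low, low, tier2, low, low, low, low, low, high, low, low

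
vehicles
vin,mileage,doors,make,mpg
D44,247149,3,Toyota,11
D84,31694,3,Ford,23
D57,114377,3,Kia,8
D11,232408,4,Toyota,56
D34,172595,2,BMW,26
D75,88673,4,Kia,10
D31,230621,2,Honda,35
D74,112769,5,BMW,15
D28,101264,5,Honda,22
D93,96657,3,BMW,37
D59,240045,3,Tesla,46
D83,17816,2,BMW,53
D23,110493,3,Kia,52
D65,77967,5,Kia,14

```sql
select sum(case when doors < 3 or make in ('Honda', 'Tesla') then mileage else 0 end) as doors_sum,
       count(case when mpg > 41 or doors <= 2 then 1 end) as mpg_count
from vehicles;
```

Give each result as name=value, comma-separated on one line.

[doors_sum: doors < 3 or make in ('Honda', 'Tesla')]
vin=D44: ✗
vin=D84: ✗
vin=D57: ✗
vin=D11: ✗
vin=D34: ✓ → 172595
vin=D75: ✗
vin=D31: ✓ → 230621
vin=D74: ✗
vin=D28: ✓ → 101264
vin=D93: ✗
vin=D59: ✓ → 240045
vin=D83: ✓ → 17816
vin=D23: ✗
vin=D65: ✗
doors_sum = 172595 + 230621 + 101264 + 240045 + 17816 = 762341
—
[mpg_count: mpg > 41 or doors <= 2]
vin=D44: ✗
vin=D84: ✗
vin=D57: ✗
vin=D11: ✓ → 1
vin=D34: ✓ → 1
vin=D75: ✗
vin=D31: ✓ → 1
vin=D74: ✗
vin=D28: ✗
vin=D93: ✗
vin=D59: ✓ → 1
vin=D83: ✓ → 1
vin=D23: ✓ → 1
vin=D65: ✗
mpg_count = COUNT(1, 1, 1, 1, 1, 1) = 6

doors_sum=762341, mpg_count=6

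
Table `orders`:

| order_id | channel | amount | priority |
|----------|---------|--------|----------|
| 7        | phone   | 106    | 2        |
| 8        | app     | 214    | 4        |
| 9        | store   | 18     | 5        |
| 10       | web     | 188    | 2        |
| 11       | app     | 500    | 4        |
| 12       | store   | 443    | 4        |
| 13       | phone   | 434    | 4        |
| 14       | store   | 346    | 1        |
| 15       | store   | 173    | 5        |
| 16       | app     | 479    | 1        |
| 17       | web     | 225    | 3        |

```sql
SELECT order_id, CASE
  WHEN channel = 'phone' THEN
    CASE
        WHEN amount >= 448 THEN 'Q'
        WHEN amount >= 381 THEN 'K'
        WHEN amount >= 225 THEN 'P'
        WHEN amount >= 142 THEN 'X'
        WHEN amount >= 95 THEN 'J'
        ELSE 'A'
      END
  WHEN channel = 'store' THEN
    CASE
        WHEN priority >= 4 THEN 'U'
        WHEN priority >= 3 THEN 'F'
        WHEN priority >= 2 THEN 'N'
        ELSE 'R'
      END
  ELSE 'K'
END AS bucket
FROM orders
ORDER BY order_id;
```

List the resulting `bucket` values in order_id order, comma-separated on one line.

J, K, U, K, K, U, K, R, U, K, K

order_id=7: channel='phone' → inner[amount >= 95] → J
order_id=8: channel='app' → outer ELSE → K
order_id=9: channel='store' → inner[priority >= 4] → U
order_id=10: channel='web' → outer ELSE → K
order_id=11: channel='app' → outer ELSE → K
order_id=12: channel='store' → inner[priority >= 4] → U
order_id=13: channel='phone' → inner[amount >= 381] → K
order_id=14: channel='store' → inner[ELSE] → R
order_id=15: channel='store' → inner[priority >= 4] → U
order_id=16: channel='app' → outer ELSE → K
order_id=17: channel='web' → outer ELSE → K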